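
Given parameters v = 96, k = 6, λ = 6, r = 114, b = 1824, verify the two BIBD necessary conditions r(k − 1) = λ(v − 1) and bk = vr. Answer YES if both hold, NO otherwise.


Condition (i): r(k − 1) = 114·5 = 570; λ(v − 1) = 6·95 = 570. Match? YES.
Condition (ii): bk = 1824·6 = 10944; vr = 96·114 = 10944. Match? YES.
Both conditions hold? YES.

YES


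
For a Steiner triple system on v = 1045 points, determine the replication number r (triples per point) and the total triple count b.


An STS(v) is a 2-(v, 3, 1) BIBD: block size k = 3, λ = 1.
Replication: r(k − 1) = λ(v − 1) ⇒ r·2 = 1045 − 1 = 1044 ⇒ r = 522.
Block count: bk = vr ⇒ b·3 = 1045·522 = 545490 ⇒ b = 181830.
(Check via b = v(v − 1)/6 = 1045·1044/6 = 1090980/6 = 181830.)

r = 522, b = 181830.


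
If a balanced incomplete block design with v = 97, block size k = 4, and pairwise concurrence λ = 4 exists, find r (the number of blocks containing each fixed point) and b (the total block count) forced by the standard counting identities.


Any 2-(v, k, λ) BIBD satisfies two necessary conditions:
  (i)  Each point sits in r blocks, and counting incidences through any fixed point gives r(k − 1) = λ(v − 1), so r = λ(v − 1)/(k − 1).
  (ii) Total incidences bk = vr, so b = vr/k.
Step 1: r = λ(v − 1)/(k − 1) = 4·(97 − 1)/(4 − 1) = 4·96/3 = 384/3 = 128.
Step 2: b = vr/k = 97·128/4 = 12416/4 = 3104.
Check integrality: r = 128 ∈ Z ✓, b = 3104 ∈ Z ✓.
(These identities are necessary conditions: they determine r and b for any design with these parameters, but do not by themselves prove that one exists.)

r = 128, b = 3104.


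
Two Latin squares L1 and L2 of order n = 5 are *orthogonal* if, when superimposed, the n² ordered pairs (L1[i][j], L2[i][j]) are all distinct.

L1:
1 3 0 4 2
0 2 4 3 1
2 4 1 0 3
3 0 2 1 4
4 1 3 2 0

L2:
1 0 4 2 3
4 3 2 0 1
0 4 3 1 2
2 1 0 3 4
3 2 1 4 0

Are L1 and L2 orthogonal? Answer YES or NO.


Form the n² = 25 superimposed pairs (L1[i][j], L2[i][j]), row by row (rows and columns indexed from 0):
row 0: (1,1) (3,0) (0,4) (4,2) (2,3)
row 1: (0,4) (2,3) (4,2) (3,0) (1,1)
row 2: (2,0) (4,4) (1,3) (0,1) (3,2)
row 3: (3,2) (0,1) (2,0) (1,3) (4,4)
row 4: (4,3) (1,2) (3,1) (2,4) (0,0)
Orthogonality requires all 25 pairs distinct.
But the pair (0,4) repeats: cell (0,2) has L1 = 0, L2 = 4, and cell (1,0) has L1 = 0, L2 = 4.
A repeated pair means some other pair never occurs (only 15 distinct pairs out of 25), so the squares are not orthogonal.
Conclusion: NO.

NO


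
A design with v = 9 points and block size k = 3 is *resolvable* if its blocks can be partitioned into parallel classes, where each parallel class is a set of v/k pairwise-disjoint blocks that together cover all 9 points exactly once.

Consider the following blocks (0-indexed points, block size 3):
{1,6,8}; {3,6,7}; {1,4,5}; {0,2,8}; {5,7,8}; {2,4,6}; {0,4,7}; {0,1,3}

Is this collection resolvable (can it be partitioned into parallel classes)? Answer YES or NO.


v = 9, block size k = 3, number of blocks = 8.
For resolvability, blocks must partition into parallel classes of size v/k = 3.
Total blocks must therefore be a multiple of 3: 8 = 3·2 + 2 ⇒ not divisible ✗.
Resolvable? NO.

NO


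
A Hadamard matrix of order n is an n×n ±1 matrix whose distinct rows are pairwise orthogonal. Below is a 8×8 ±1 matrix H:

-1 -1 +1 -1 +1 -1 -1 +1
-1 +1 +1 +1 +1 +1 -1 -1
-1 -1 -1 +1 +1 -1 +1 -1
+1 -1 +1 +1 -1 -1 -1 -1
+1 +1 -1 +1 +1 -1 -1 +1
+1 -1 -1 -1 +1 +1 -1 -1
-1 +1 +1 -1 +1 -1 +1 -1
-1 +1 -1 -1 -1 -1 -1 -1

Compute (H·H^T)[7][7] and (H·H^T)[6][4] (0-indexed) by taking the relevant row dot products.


Row 4 of H: [1, 1, -1, 1, 1, -1, -1, 1].
Row 6 of H: [-1, 1, 1, -1, 1, -1, 1, -1].
Row 7 of H: [-1, 1, -1, -1, -1, -1, -1, -1].
(H·H^T)[7][7] = Σ_j H[7][j]·H[7][j] = (-1)² + (1)² + (-1)² + (-1)² + (-1)² + (-1)² + (-1)² + (-1)² = 1 + 1 + 1 + 1 + 1 + 1 + 1 + 1 = 8.
(H·H^T)[6][4] = Σ_j H[6][j]·H[4][j] = (-1)·(1) + (1)·(1) + (1)·(-1) + (-1)·(1) + (1)·(1) + (-1)·(-1) + (1)·(-1) + (-1)·(1) = -1 + 1 + -1 + -1 + 1 + 1 + -1 + -1 = -2.
Rows 6 and 4 are not orthogonal (dot product = -2 ≠ 0), so H is not a Hadamard matrix.

(7,7) entry = 8; (6,4) entry = -2.


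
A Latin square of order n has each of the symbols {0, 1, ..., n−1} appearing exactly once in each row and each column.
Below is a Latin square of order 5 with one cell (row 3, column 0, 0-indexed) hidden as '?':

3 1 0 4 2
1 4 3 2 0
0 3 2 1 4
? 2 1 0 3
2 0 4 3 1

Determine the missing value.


Row 3 contains symbols [0, 1, 2, 3] — missing [4].
Column 0 contains symbols [0, 1, 2, 3] — missing [4].
The missing symbol must appear in both missing sets; intersection = [4].
Therefore the hidden value is 4.

Missing value = 4.


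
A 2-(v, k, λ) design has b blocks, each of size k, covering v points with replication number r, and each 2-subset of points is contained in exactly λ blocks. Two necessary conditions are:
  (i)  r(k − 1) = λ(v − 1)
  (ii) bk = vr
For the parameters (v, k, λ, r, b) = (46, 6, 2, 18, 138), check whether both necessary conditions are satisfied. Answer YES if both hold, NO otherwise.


Condition (i): r(k − 1) = 18·5 = 90; λ(v − 1) = 2·45 = 90. Match? YES.
Condition (ii): bk = 138·6 = 828; vr = 46·18 = 828. Match? YES.
Both conditions hold? YES.

YES


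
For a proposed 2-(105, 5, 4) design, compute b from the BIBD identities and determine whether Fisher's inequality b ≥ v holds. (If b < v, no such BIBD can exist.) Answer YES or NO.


r = λ(v − 1)/(k − 1) = 4·104/4 = 104.
b = vr/k = 105·104/5 = 2184.
Fisher's inequality: b ≥ v ⇔ 2184 ≥ 105? YES.

YES


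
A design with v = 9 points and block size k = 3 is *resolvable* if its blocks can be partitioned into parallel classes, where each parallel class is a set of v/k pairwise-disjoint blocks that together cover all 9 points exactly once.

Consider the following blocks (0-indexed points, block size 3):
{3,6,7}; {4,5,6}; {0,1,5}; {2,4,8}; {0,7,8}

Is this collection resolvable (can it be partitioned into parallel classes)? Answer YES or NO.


v = 9, block size k = 3, number of blocks = 5.
For resolvability, blocks must partition into parallel classes of size v/k = 3.
Total blocks must therefore be a multiple of 3: 5 = 3·1 + 2 ⇒ not divisible ✗.
Resolvable? NO.

NO


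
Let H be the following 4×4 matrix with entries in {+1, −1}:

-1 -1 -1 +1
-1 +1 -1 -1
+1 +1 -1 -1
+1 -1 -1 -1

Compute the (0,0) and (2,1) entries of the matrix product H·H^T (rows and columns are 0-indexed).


Row 0 of H: [-1, -1, -1, 1].
Row 1 of H: [-1, 1, -1, -1].
Row 2 of H: [1, 1, -1, -1].
(H·H^T)[0][0] = Σ_j H[0][j]·H[0][j] = (-1)² + (-1)² + (-1)² + (1)² = 1 + 1 + 1 + 1 = 4.
(H·H^T)[2][1] = Σ_j H[2][j]·H[1][j] = (1)·(-1) + (1)·(1) + (-1)·(-1) + (-1)·(-1) = -1 + 1 + 1 + 1 = 2.
Rows 2 and 1 are not orthogonal (dot product = 2 ≠ 0), so H is not a Hadamard matrix.

(0,0) entry = 4; (2,1) entry = 2.


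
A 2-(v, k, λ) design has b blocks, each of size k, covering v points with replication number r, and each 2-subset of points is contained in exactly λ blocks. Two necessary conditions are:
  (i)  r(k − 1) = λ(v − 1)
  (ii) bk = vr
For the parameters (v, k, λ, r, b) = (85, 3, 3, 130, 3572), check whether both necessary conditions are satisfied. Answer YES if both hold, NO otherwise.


Condition (i): r(k − 1) = 130·2 = 260; λ(v − 1) = 3·84 = 252. Match? NO.
Condition (ii): bk = 3572·3 = 10716; vr = 85·130 = 11050. Match? NO.
Both conditions hold? NO.

NO


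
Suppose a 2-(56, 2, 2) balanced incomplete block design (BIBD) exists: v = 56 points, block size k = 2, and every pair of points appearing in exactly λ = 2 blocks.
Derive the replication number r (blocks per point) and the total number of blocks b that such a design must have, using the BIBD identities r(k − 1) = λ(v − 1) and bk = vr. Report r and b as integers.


Any 2-(v, k, λ) BIBD satisfies two necessary conditions:
  (i)  Each point sits in r blocks, and counting incidences through any fixed point gives r(k − 1) = λ(v − 1), so r = λ(v − 1)/(k − 1).
  (ii) Total incidences bk = vr, so b = vr/k.
Step 1: r = λ(v − 1)/(k − 1) = 2·(56 − 1)/(2 − 1) = 2·55/1 = 110/1 = 110.
Step 2: b = vr/k = 56·110/2 = 6160/2 = 3080.
Check integrality: r = 110 ∈ Z ✓, b = 3080 ∈ Z ✓.
(These identities are necessary conditions: they determine r and b for any design with these parameters, but do not by themselves prove that one exists.)

r = 110, b = 3080.


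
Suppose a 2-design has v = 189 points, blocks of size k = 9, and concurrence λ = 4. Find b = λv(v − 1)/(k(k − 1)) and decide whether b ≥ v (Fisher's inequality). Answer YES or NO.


b = λv(v − 1)/(k(k − 1)) = 4·189·188/(9·8) = 142128/72 = 1974.
Compare with v = 189: b ≥ v, so Fisher's inequality holds.

YES


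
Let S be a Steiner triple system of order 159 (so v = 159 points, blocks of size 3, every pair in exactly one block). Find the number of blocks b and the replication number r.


An STS(v) is a 2-(v, 3, 1) BIBD: block size k = 3, λ = 1.
Replication: r(k − 1) = λ(v − 1) ⇒ r·2 = 159 − 1 = 158 ⇒ r = 79.
Block count: bk = vr ⇒ b·3 = 159·79 = 12561 ⇒ b = 4187.
(Check via b = v(v − 1)/6 = 159·158/6 = 25122/6 = 4187.)

r = 79, b = 4187.


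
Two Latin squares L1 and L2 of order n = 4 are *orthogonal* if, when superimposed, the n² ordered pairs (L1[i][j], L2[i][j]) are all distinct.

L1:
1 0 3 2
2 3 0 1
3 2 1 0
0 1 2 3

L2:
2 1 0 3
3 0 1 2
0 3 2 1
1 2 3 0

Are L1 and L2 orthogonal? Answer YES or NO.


Form the n² = 16 superimposed pairs (L1[i][j], L2[i][j]), row by row (rows and columns indexed from 0):
row 0: (1,2) (0,1) (3,0) (2,3)
row 1: (2,3) (3,0) (0,1) (1,2)
row 2: (3,0) (2,3) (1,2) (0,1)
row 3: (0,1) (1,2) (2,3) (3,0)
Orthogonality requires all 16 pairs distinct.
But the pair (2,3) repeats: cell (0,3) has L1 = 2, L2 = 3, and cell (1,0) has L1 = 2, L2 = 3.
A repeated pair means some other pair never occurs (only 4 distinct pairs out of 16), so the squares are not orthogonal.
Conclusion: NO.

NO


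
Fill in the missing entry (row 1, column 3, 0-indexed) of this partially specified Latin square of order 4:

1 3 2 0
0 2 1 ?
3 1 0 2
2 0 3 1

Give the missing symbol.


Row 1 contains symbols [0, 1, 2] — missing [3].
Column 3 contains symbols [0, 1, 2] — missing [3].
The missing symbol must appear in both missing sets; intersection = [3].
Therefore the hidden value is 3.

Missing value = 3.


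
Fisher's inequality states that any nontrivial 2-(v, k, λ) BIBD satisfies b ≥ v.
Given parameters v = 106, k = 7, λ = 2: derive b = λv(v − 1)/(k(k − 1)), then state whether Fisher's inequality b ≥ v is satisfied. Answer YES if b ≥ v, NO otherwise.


b = λv(v − 1)/(k(k − 1)) = 2·106·105/(7·6) = 22260/42 = 530.
Compare with v = 106: b ≥ v, so Fisher's inequality holds.

YES


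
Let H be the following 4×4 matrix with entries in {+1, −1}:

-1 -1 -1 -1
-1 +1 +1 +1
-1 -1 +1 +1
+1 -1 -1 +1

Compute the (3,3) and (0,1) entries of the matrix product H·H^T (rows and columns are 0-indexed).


Row 0 of H: [-1, -1, -1, -1].
Row 1 of H: [-1, 1, 1, 1].
Row 3 of H: [1, -1, -1, 1].
(H·H^T)[3][3] = Σ_j H[3][j]·H[3][j] = (1)² + (-1)² + (-1)² + (1)² = 1 + 1 + 1 + 1 = 4.
(H·H^T)[0][1] = Σ_j H[0][j]·H[1][j] = (-1)·(-1) + (-1)·(1) + (-1)·(1) + (-1)·(1) = 1 + -1 + -1 + -1 = -2.
Rows 0 and 1 are not orthogonal (dot product = -2 ≠ 0), so H is not a Hadamard matrix.

(3,3) entry = 4; (0,1) entry = -2.


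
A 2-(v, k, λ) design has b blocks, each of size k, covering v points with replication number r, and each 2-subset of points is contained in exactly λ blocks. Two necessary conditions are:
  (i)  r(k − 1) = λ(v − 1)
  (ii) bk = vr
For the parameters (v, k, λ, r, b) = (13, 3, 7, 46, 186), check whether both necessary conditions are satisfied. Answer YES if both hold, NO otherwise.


Condition (i): r(k − 1) = 46·2 = 92; λ(v − 1) = 7·12 = 84. Match? NO.
Condition (ii): bk = 186·3 = 558; vr = 13·46 = 598. Match? NO.
Both conditions hold? NO.

NO


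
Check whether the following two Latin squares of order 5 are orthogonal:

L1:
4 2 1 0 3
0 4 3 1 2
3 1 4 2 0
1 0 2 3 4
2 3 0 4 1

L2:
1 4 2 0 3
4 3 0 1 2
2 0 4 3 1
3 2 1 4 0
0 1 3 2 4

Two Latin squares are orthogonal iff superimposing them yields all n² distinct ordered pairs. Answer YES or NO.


Form the n² = 25 superimposed pairs (L1[i][j], L2[i][j]), row by row (rows and columns indexed from 0):
row 0: (4,1) (2,4) (1,2) (0,0) (3,3)
row 1: (0,4) (4,3) (3,0) (1,1) (2,2)
row 2: (3,2) (1,0) (4,4) (2,3) (0,1)
row 3: (1,3) (0,2) (2,1) (3,4) (4,0)
row 4: (2,0) (3,1) (0,3) (4,2) (1,4)
Orthogonality requires all 25 pairs distinct.
Check by first coordinate: for each symbol s of L1, list the L2 entries in the n cells where L1 = s; they must all differ.
  L1 = 0: L2 entries (in reading order) 0, 4, 1, 2, 3 — all 5 distinct ✓
  L1 = 1: L2 entries (in reading order) 2, 1, 0, 3, 4 — all 5 distinct ✓
  L1 = 2: L2 entries (in reading order) 4, 2, 3, 1, 0 — all 5 distinct ✓
  L1 = 3: L2 entries (in reading order) 3, 0, 2, 4, 1 — all 5 distinct ✓
  L1 = 4: L2 entries (in reading order) 1, 3, 4, 0, 2 — all 5 distinct ✓
Every symbol of L1 meets every symbol of L2 exactly once, so all 25 pairs are distinct (25 of 25).
Conclusion: YES.

YES


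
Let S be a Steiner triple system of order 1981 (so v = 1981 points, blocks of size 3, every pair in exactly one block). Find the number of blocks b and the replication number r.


An STS(v) is a 2-(v, 3, 1) BIBD: block size k = 3, λ = 1.
Replication: r(k − 1) = λ(v − 1) ⇒ r·2 = 1981 − 1 = 1980 ⇒ r = 990.
Block count: bk = vr ⇒ b·3 = 1981·990 = 1961190 ⇒ b = 653730.

r = 990, b = 653730.


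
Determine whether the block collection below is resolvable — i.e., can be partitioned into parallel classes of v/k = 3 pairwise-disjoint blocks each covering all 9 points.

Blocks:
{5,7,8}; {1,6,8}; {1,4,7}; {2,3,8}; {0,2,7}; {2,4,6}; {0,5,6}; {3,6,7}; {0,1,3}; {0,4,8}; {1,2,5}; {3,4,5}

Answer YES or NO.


v = 9, block size k = 3, number of blocks = 12.
For resolvability, blocks must partition into parallel classes of size v/k = 3.
Total blocks must therefore be a multiple of 3: 12 = 3·4 + 0 ⇒ divisible ✓.
Greedy packing gives 4 candidate class(es). Each should be a full parallel class (size 3, covers all 9 points).
  Class 1 (3 blocks): {5,7,8}; {2,4,6}; {0,1,3}. Points covered: [0, 1, 2, 3, 4, 5, 6, 7, 8].
  Class 2 (3 blocks): {1,6,8}; {0,2,7}; {3,4,5}. Points covered: [0, 1, 2, 3, 4, 5, 6, 7, 8].
  Class 3 (3 blocks): {1,4,7}; {2,3,8}; {0,5,6}. Points covered: [0, 1, 2, 3, 4, 5, 6, 7, 8].
  Class 4 (3 blocks): {3,6,7}; {0,4,8}; {1,2,5}. Points covered: [0, 1, 2, 3, 4, 5, 6, 7, 8].
All classes full (size 3)? YES. All classes cover every point? YES.
Resolvable? YES.

YES


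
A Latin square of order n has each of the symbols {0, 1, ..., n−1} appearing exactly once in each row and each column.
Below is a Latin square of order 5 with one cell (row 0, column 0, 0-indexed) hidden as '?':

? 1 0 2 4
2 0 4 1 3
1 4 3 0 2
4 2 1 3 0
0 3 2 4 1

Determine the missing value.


Row 0 contains symbols [0, 1, 2, 4] — missing [3].
Column 0 contains symbols [0, 1, 2, 4] — missing [3].
The missing symbol must appear in both missing sets; intersection = [3].
Therefore the hidden value is 3.

Missing value = 3.


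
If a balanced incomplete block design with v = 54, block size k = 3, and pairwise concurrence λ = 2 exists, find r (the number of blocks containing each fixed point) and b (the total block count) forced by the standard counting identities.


Any 2-(v, k, λ) BIBD satisfies two necessary conditions:
  (i)  Each point sits in r blocks, and counting incidences through any fixed point gives r(k − 1) = λ(v − 1), so r = λ(v − 1)/(k − 1).
  (ii) Total incidences bk = vr, so b = vr/k.
Step 1: r = λ(v − 1)/(k − 1) = 2·(54 − 1)/(3 − 1) = 2·53/2 = 106/2 = 53.
Step 2: b = vr/k = 54·53/3 = 2862/3 = 954.
Check integrality: r = 53 ∈ Z ✓, b = 954 ∈ Z ✓.
(These identities are necessary conditions: they determine r and b for any design with these parameters, but do not by themselves prove that one exists.)

r = 53, b = 954.


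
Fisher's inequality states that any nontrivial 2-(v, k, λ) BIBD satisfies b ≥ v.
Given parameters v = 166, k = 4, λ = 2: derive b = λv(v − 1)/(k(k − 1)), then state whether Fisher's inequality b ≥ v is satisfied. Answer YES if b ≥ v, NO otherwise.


r = λ(v − 1)/(k − 1) = 2·165/3 = 110.
b = vr/k = 166·110/4 = 4565.
Fisher's inequality: b ≥ v ⇔ 4565 ≥ 166? YES.

YES


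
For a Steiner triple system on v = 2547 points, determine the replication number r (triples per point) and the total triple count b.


An STS(v) is a 2-(v, 3, 1) BIBD: block size k = 3, λ = 1.
Replication: r(k − 1) = λ(v − 1) ⇒ r·2 = 2547 − 1 = 2546 ⇒ r = 1273.
Block count: bk = vr ⇒ b·3 = 2547·1273 = 3242331 ⇒ b = 1080777.
(Check via b = v(v − 1)/6 = 2547·2546/6 = 6484662/6 = 1080777.)

r = 1273, b = 1080777.


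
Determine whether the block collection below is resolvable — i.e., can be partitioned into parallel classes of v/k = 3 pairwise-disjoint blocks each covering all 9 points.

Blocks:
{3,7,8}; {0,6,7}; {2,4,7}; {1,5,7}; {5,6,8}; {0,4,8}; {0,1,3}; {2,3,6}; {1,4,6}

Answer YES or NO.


v = 9, block size k = 3, number of blocks = 9.
For resolvability, blocks must partition into parallel classes of size v/k = 3.
Total blocks must therefore be a multiple of 3: 9 = 3·3 + 0 ⇒ divisible ✓.
Consider block {3,7,8}. The only other block(s) in the collection disjoint from it are {1,4,6} — just 1 block(s). Any parallel class containing {3,7,8} would need 2 other blocks each disjoint from it, so no parallel class of size 3 can contain {3,7,8}.
Since every block must belong to some parallel class in a resolution, the collection cannot be partitioned into parallel classes.
Resolvable? NO.

NO


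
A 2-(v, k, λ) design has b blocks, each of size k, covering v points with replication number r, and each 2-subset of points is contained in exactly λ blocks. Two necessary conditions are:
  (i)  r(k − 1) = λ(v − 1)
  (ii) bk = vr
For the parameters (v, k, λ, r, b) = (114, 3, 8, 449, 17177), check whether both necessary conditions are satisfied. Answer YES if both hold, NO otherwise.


Condition (i): r(k − 1) = 449·2 = 898; λ(v − 1) = 8·113 = 904. Match? NO.
Condition (ii): bk = 17177·3 = 51531; vr = 114·449 = 51186. Match? NO.
Both conditions hold? NO.

NO


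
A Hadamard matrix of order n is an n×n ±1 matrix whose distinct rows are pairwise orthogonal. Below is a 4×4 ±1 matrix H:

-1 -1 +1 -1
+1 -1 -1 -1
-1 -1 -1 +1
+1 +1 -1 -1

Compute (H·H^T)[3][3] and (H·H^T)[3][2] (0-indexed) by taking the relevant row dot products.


Row 2 of H: [-1, -1, -1, 1].
Row 3 of H: [1, 1, -1, -1].
(H·H^T)[3][3] = Σ_j H[3][j]·H[3][j] = (1)² + (1)² + (-1)² + (-1)² = 1 + 1 + 1 + 1 = 4.
(H·H^T)[3][2] = Σ_j H[3][j]·H[2][j] = (1)·(-1) + (1)·(-1) + (-1)·(-1) + (-1)·(1) = -1 + -1 + 1 + -1 = -2.
Rows 3 and 2 are not orthogonal (dot product = -2 ≠ 0), so H is not a Hadamard matrix.

(3,3) entry = 4; (3,2) entry = -2.


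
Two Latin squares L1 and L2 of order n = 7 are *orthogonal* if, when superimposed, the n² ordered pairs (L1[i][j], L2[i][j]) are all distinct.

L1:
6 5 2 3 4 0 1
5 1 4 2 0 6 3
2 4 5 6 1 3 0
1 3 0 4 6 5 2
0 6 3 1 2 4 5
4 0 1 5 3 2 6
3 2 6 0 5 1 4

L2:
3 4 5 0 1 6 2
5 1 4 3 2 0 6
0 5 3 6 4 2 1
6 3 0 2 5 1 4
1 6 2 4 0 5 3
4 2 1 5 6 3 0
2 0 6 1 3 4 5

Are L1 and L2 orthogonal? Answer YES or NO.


Form the n² = 49 superimposed pairs (L1[i][j], L2[i][j]), row by row (rows and columns indexed from 0):
row 0: (6,3) (5,4) (2,5) (3,0) (4,1) (0,6) (1,2)
row 1: (5,5) (1,1) (4,4) (2,3) (0,2) (6,0) (3,6)
row 2: (2,0) (4,5) (5,3) (6,6) (1,4) (3,2) (0,1)
row 3: (1,6) (3,3) (0,0) (4,2) (6,5) (5,1) (2,4)
row 4: (0,1) (6,6) (3,2) (1,4) (2,0) (4,5) (5,3)
row 5: (4,4) (0,2) (1,1) (5,5) (3,6) (2,3) (6,0)
row 6: (3,2) (2,0) (6,6) (0,1) (5,3) (1,4) (4,5)
Orthogonality requires all 49 pairs distinct.
But the pair (0,1) repeats: cell (2,6) has L1 = 0, L2 = 1, and cell (4,0) has L1 = 0, L2 = 1.
A repeated pair means some other pair never occurs (only 28 distinct pairs out of 49), so the squares are not orthogonal.
Conclusion: NO.

NO


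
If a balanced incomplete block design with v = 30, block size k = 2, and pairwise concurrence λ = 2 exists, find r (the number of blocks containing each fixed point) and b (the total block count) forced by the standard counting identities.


Any 2-(v, k, λ) BIBD satisfies two necessary conditions:
  (i)  Each point sits in r blocks, and counting incidences through any fixed point gives r(k − 1) = λ(v − 1), so r = λ(v − 1)/(k − 1).
  (ii) Total incidences bk = vr, so b = vr/k.
Step 1: r = λ(v − 1)/(k − 1) = 2·(30 − 1)/(2 − 1) = 2·29/1 = 58/1 = 58.
Step 2: b = vr/k = 30·58/2 = 1740/2 = 870.
Check integrality: r = 58 ∈ Z ✓, b = 870 ∈ Z ✓.
(These identities are necessary conditions: they determine r and b for any design with these parameters, but do not by themselves prove that one exists.)

r = 58, b = 870.


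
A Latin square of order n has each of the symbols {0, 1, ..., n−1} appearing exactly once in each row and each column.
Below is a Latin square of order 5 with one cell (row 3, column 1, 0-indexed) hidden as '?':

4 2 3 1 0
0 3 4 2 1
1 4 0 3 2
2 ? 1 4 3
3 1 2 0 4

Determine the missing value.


Row 3 contains symbols [1, 2, 3, 4] — missing [0].
Column 1 contains symbols [1, 2, 3, 4] — missing [0].
The missing symbol must appear in both missing sets; intersection = [0].
Therefore the hidden value is 0.

Missing value = 0.


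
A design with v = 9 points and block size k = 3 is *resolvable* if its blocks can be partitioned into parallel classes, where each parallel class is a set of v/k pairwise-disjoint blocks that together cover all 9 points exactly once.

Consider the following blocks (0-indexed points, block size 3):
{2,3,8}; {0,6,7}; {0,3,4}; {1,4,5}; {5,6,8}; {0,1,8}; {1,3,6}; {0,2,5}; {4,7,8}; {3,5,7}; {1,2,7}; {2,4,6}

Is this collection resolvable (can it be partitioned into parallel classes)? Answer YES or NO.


v = 9, block size k = 3, number of blocks = 12.
For resolvability, blocks must partition into parallel classes of size v/k = 3.
Total blocks must therefore be a multiple of 3: 12 = 3·4 + 0 ⇒ divisible ✓.
Greedy packing gives 4 candidate class(es). Each should be a full parallel class (size 3, covers all 9 points).
  Class 1 (3 blocks): {2,3,8}; {0,6,7}; {1,4,5}. Points covered: [0, 1, 2, 3, 4, 5, 6, 7, 8].
  Class 2 (3 blocks): {0,3,4}; {5,6,8}; {1,2,7}. Points covered: [0, 1, 2, 3, 4, 5, 6, 7, 8].
  Class 3 (3 blocks): {0,1,8}; {3,5,7}; {2,4,6}. Points covered: [0, 1, 2, 3, 4, 5, 6, 7, 8].
  Class 4 (3 blocks): {1,3,6}; {0,2,5}; {4,7,8}. Points covered: [0, 1, 2, 3, 4, 5, 6, 7, 8].
All classes full (size 3)? YES. All classes cover every point? YES.
Resolvable? YES.

YES


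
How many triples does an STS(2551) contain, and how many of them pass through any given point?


An STS(v) is a 2-(v, 3, 1) BIBD: block size k = 3, λ = 1.
Replication: r(k − 1) = λ(v − 1) ⇒ r·2 = 2551 − 1 = 2550 ⇒ r = 1275.
Block count: b = v(v − 1)/6 = 2551·2550/6 = 6505050/6 = 1084175.

r = 1275, b = 1084175.


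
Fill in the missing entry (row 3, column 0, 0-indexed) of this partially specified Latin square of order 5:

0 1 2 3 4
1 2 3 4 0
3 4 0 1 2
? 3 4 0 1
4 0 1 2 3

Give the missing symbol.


Row 3 contains symbols [0, 1, 3, 4] — missing [2].
Column 0 contains symbols [0, 1, 3, 4] — missing [2].
The missing symbol must appear in both missing sets; intersection = [2].
Therefore the hidden value is 2.

Missing value = 2.


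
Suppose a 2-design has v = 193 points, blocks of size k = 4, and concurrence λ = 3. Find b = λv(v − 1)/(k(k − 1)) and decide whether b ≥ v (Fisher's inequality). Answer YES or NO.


b = λv(v − 1)/(k(k − 1)) = 3·193·192/(4·3) = 111168/12 = 9264.
Compare with v = 193: b ≥ v, so Fisher's inequality holds.

YES


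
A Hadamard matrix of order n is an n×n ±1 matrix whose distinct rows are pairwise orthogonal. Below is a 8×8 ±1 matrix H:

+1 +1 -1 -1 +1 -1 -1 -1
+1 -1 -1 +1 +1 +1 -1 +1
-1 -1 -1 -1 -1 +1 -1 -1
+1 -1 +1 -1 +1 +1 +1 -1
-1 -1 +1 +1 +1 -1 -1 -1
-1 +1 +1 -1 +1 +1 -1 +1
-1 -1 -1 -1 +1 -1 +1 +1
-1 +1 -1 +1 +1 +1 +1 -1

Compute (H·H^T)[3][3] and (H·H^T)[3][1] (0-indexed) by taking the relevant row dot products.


Row 1 of H: [1, -1, -1, 1, 1, 1, -1, 1].
Row 3 of H: [1, -1, 1, -1, 1, 1, 1, -1].
(H·H^T)[3][3] = Σ_j H[3][j]·H[3][j] = (1)² + (-1)² + (1)² + (-1)² + (1)² + (1)² + (1)² + (-1)² = 1 + 1 + 1 + 1 + 1 + 1 + 1 + 1 = 8.
(H·H^T)[3][1] = Σ_j H[3][j]·H[1][j] = (1)·(1) + (-1)·(-1) + (1)·(-1) + (-1)·(1) + (1)·(1) + (1)·(1) + (1)·(-1) + (-1)·(1) = 1 + 1 + -1 + -1 + 1 + 1 + -1 + -1 = 0.
So rows 3 and 1 are orthogonal; the diagonal entry equals n = 8.

(3,3) entry = 8; (3,1) entry = 0.


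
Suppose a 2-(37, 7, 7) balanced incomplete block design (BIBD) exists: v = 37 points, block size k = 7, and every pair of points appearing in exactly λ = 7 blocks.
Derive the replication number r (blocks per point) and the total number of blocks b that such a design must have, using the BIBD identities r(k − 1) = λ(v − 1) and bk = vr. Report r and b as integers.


Any 2-(v, k, λ) BIBD satisfies two necessary conditions:
  (i)  Each point sits in r blocks, and counting incidences through any fixed point gives r(k − 1) = λ(v − 1), so r = λ(v − 1)/(k − 1).
  (ii) Total incidences bk = vr, so b = vr/k.
Step 1: r = λ(v − 1)/(k − 1) = 7·(37 − 1)/(7 − 1) = 7·36/6 = 252/6 = 42.
Step 2: b = vr/k = 37·42/7 = 1554/7 = 222.
Check integrality: r = 42 ∈ Z ✓, b = 222 ∈ Z ✓.
(These identities are necessary conditions: they determine r and b for any design with these parameters, but do not by themselves prove that one exists.)

r = 42, b = 222.


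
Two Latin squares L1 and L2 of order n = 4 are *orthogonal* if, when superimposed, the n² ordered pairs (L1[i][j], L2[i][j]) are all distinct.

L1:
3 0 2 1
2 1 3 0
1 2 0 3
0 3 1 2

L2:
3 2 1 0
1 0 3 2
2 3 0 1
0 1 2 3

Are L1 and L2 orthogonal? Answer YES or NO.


Form the n² = 16 superimposed pairs (L1[i][j], L2[i][j]), row by row (rows and columns indexed from 0):
row 0: (3,3) (0,2) (2,1) (1,0)
row 1: (2,1) (1,0) (3,3) (0,2)
row 2: (1,2) (2,3) (0,0) (3,1)
row 3: (0,0) (3,1) (1,2) (2,3)
Orthogonality requires all 16 pairs distinct.
But the pair (2,1) repeats: cell (0,2) has L1 = 2, L2 = 1, and cell (1,0) has L1 = 2, L2 = 1.
A repeated pair means some other pair never occurs (only 8 distinct pairs out of 16), so the squares are not orthogonal.
Conclusion: NO.

NO


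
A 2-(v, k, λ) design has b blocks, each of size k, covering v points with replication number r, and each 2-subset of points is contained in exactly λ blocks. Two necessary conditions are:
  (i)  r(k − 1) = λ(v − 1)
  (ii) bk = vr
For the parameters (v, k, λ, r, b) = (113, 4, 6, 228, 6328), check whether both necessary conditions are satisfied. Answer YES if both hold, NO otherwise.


Condition (i): r(k − 1) = 228·3 = 684; λ(v − 1) = 6·112 = 672. Match? NO.
Condition (ii): bk = 6328·4 = 25312; vr = 113·228 = 25764. Match? NO.
Both conditions hold? NO.

NO


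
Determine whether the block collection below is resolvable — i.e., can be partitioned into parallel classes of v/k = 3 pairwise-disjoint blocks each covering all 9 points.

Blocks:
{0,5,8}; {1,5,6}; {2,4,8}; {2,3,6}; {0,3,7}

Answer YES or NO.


v = 9, block size k = 3, number of blocks = 5.
For resolvability, blocks must partition into parallel classes of size v/k = 3.
Total blocks must therefore be a multiple of 3: 5 = 3·1 + 2 ⇒ not divisible ✗.
Resolvable? NO.

NO


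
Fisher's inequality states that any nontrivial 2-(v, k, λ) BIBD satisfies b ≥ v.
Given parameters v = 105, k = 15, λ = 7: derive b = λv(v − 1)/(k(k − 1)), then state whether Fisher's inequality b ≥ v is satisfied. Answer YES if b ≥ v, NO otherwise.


r = λ(v − 1)/(k − 1) = 7·104/14 = 52.
b = vr/k = 105·52/15 = 364.
Fisher's inequality: b ≥ v ⇔ 364 ≥ 105? YES.

YES


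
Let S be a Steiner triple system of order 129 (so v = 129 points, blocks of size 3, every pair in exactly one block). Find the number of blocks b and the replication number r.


An STS(v) is a 2-(v, 3, 1) BIBD: block size k = 3, λ = 1.
Replication: r(k − 1) = λ(v − 1) ⇒ r·2 = 129 − 1 = 128 ⇒ r = 64.
Block count: b = v(v − 1)/6 = 129·128/6 = 16512/6 = 2752.
(Check via bk = vr: 2752·3 = 8256 = 129·64 = 8256 ✓.)

r = 64, b = 2752.


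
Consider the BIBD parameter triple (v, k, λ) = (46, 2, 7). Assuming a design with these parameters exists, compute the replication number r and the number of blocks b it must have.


Any 2-(v, k, λ) BIBD satisfies two necessary conditions:
  (i)  Each point sits in r blocks, and counting incidences through any fixed point gives r(k − 1) = λ(v − 1), so r = λ(v − 1)/(k − 1).
  (ii) Total incidences bk = vr, so b = vr/k.
Step 1: r = λ(v − 1)/(k − 1) = 7·(46 − 1)/(2 − 1) = 7·45/1 = 315/1 = 315.
Step 2: b = vr/k = 46·315/2 = 14490/2 = 7245.
Check integrality: r = 315 ∈ Z ✓, b = 7245 ∈ Z ✓.
(These identities are necessary conditions: they determine r and b for any design with these parameters, but do not by themselves prove that one exists.)

r = 315, b = 7245.


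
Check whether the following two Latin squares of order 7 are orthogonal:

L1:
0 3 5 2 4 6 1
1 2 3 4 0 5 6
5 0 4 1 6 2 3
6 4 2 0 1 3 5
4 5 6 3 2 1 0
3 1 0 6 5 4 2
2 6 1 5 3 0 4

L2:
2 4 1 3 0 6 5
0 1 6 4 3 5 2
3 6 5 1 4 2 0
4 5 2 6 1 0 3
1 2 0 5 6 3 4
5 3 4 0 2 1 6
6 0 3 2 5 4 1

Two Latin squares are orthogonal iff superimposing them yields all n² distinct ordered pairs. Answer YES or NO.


Form the n² = 49 superimposed pairs (L1[i][j], L2[i][j]), row by row (rows and columns indexed from 0):
row 0: (0,2) (3,4) (5,1) (2,3) (4,0) (6,6) (1,5)
row 1: (1,0) (2,1) (3,6) (4,4) (0,3) (5,5) (6,2)
row 2: (5,3) (0,6) (4,5) (1,1) (6,4) (2,2) (3,0)
row 3: (6,4) (4,5) (2,2) (0,6) (1,1) (3,0) (5,3)
row 4: (4,1) (5,2) (6,0) (3,5) (2,6) (1,3) (0,4)
row 5: (3,5) (1,3) (0,4) (6,0) (5,2) (4,1) (2,6)
row 6: (2,6) (6,0) (1,3) (5,2) (3,5) (0,4) (4,1)
Orthogonality requires all 49 pairs distinct.
But the pair (6,4) repeats: cell (2,4) has L1 = 6, L2 = 4, and cell (3,0) has L1 = 6, L2 = 4.
A repeated pair means some other pair never occurs (only 28 distinct pairs out of 49), so the squares are not orthogonal.
Conclusion: NO.

NO


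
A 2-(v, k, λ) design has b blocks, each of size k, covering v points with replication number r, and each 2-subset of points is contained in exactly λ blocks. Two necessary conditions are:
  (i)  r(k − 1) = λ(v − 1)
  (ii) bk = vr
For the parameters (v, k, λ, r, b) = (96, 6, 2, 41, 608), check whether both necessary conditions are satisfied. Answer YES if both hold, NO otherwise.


Condition (i): r(k − 1) = 41·5 = 205; λ(v − 1) = 2·95 = 190. Match? NO.
Condition (ii): bk = 608·6 = 3648; vr = 96·41 = 3936. Match? NO.
Both conditions hold? NO.

NO


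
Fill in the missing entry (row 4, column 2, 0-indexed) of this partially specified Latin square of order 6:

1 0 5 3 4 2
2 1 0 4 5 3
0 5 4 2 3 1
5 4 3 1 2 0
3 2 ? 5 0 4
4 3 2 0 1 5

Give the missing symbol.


Row 4 contains symbols [0, 2, 3, 4, 5] — missing [1].
Column 2 contains symbols [0, 2, 3, 4, 5] — missing [1].
The missing symbol must appear in both missing sets; intersection = [1].
Therefore the hidden value is 1.

Missing value = 1.


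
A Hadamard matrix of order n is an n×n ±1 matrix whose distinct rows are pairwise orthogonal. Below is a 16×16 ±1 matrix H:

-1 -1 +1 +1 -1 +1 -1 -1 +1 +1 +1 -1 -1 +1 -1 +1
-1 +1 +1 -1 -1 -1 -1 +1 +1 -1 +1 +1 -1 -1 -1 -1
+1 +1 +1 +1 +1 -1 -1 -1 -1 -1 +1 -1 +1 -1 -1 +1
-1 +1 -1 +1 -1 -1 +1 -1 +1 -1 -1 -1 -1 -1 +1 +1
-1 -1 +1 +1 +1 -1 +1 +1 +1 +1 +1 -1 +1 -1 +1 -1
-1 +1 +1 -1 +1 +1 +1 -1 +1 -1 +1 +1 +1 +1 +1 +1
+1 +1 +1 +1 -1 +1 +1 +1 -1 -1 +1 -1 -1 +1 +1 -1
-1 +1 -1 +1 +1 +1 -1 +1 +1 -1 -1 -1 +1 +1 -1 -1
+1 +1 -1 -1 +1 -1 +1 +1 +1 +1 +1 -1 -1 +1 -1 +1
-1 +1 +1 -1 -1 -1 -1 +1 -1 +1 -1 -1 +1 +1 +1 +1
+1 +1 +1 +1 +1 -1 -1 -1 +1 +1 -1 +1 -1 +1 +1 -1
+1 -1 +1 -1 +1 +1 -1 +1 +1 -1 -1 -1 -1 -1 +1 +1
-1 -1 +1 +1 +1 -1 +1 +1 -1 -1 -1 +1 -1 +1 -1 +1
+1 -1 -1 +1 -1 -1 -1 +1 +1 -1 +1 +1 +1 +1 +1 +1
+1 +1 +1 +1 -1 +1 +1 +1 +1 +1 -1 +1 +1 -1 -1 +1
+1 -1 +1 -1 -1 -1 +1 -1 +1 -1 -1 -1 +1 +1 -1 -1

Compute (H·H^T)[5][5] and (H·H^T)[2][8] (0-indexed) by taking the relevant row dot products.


Row 2 of H: [1, 1, 1, 1, 1, -1, -1, -1, -1, -1, 1, -1, 1, -1, -1, 1].
Row 5 of H: [-1, 1, 1, -1, 1, 1, 1, -1, 1, -1, 1, 1, 1, 1, 1, 1].
Row 8 of H: [1, 1, -1, -1, 1, -1, 1, 1, 1, 1, 1, -1, -1, 1, -1, 1].
(H·H^T)[5][5] = Σ_j H[5][j]·H[5][j] = (-1)² + (1)² + (1)² + (-1)² + (1)² + (1)² + (1)² + (-1)² + (1)² + (-1)² + (1)² + (1)² + (1)² + (1)² + (1)² + (1)² = 1 + 1 + 1 + 1 + 1 + 1 + 1 + 1 + 1 + 1 + 1 + 1 + 1 + 1 + 1 + 1 = 16.
(H·H^T)[2][8] = Σ_j H[2][j]·H[8][j] = (1)·(1) + (1)·(1) + (1)·(-1) + (1)·(-1) + (1)·(1) + (-1)·(-1) + (-1)·(1) + (-1)·(1) + (-1)·(1) + (-1)·(1) + (1)·(1) + (-1)·(-1) + (1)·(-1) + (-1)·(1) + (-1)·(-1) + (1)·(1) = 1 + 1 + -1 + -1 + 1 + 1 + -1 + -1 + -1 + -1 + 1 + 1 + -1 + -1 + 1 + 1 = 0.
So rows 2 and 8 are orthogonal; the diagonal entry equals n = 16.

(5,5) entry = 16; (2,8) entry = 0.


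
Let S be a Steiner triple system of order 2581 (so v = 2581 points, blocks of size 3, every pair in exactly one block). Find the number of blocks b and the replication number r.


An STS(v) is a 2-(v, 3, 1) BIBD: block size k = 3, λ = 1.
Replication: r(k − 1) = λ(v − 1) ⇒ r·2 = 2581 − 1 = 2580 ⇒ r = 1290.
Block count: bk = vr ⇒ b·3 = 2581·1290 = 3329490 ⇒ b = 1109830.

r = 1290, b = 1109830.


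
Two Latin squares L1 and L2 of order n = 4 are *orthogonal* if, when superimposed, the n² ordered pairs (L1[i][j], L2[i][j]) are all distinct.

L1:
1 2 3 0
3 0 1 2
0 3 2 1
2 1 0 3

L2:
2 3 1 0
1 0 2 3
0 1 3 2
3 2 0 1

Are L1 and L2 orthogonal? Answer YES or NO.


Form the n² = 16 superimposed pairs (L1[i][j], L2[i][j]), row by row (rows and columns indexed from 0):
row 0: (1,2) (2,3) (3,1) (0,0)
row 1: (3,1) (0,0) (1,2) (2,3)
row 2: (0,0) (3,1) (2,3) (1,2)
row 3: (2,3) (1,2) (0,0) (3,1)
Orthogonality requires all 16 pairs distinct.
But the pair (3,1) repeats: cell (0,2) has L1 = 3, L2 = 1, and cell (1,0) has L1 = 3, L2 = 1.
A repeated pair means some other pair never occurs (only 4 distinct pairs out of 16), so the squares are not orthogonal.
Conclusion: NO.

NO


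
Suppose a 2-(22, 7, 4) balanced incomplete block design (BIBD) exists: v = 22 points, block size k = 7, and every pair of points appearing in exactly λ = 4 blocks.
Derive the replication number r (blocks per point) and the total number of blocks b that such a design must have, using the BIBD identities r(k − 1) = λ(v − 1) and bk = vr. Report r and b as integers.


Any 2-(v, k, λ) BIBD satisfies two necessary conditions:
  (i)  Each point sits in r blocks, and counting incidences through any fixed point gives r(k − 1) = λ(v − 1), so r = λ(v − 1)/(k − 1).
  (ii) Total incidences bk = vr, so b = vr/k.
Step 1: r = λ(v − 1)/(k − 1) = 4·(22 − 1)/(7 − 1) = 4·21/6 = 84/6 = 14.
Step 2: b = vr/k = 22·14/7 = 308/7 = 44.
Check integrality: r = 14 ∈ Z ✓, b = 44 ∈ Z ✓.
(These identities are necessary conditions: they determine r and b for any design with these parameters, but do not by themselves prove that one exists.)

r = 14, b = 44.


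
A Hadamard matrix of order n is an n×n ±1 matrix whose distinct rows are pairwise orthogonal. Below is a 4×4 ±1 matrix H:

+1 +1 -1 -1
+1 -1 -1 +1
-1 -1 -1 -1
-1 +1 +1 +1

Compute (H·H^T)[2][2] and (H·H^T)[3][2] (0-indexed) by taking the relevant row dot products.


Row 2 of H: [-1, -1, -1, -1].
Row 3 of H: [-1, 1, 1, 1].
(H·H^T)[2][2] = Σ_j H[2][j]·H[2][j] = (-1)² + (-1)² + (-1)² + (-1)² = 1 + 1 + 1 + 1 = 4.
(H·H^T)[3][2] = Σ_j H[3][j]·H[2][j] = (-1)·(-1) + (1)·(-1) + (1)·(-1) + (1)·(-1) = 1 + -1 + -1 + -1 = -2.
Rows 3 and 2 are not orthogonal (dot product = -2 ≠ 0), so H is not a Hadamard matrix.

(2,2) entry = 4; (3,2) entry = -2.


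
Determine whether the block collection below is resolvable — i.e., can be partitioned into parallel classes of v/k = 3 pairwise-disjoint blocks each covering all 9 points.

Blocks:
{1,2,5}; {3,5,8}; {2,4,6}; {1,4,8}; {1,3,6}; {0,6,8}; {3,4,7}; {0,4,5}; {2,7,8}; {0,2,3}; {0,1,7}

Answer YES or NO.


v = 9, block size k = 3, number of blocks = 11.
For resolvability, blocks must partition into parallel classes of size v/k = 3.
Total blocks must therefore be a multiple of 3: 11 = 3·3 + 2 ⇒ not divisible ✗.
Resolvable? NO.

NO


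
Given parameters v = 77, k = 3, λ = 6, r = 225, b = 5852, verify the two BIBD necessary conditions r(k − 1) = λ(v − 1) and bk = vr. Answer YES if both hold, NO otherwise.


Condition (i): r(k − 1) = 225·2 = 450; λ(v − 1) = 6·76 = 456. Match? NO.
Condition (ii): bk = 5852·3 = 17556; vr = 77·225 = 17325. Match? NO.
Both conditions hold? NO.

NO


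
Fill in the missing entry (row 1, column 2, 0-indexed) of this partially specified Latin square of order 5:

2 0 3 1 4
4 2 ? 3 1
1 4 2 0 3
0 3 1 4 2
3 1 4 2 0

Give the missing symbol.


Row 1 contains symbols [1, 2, 3, 4] — missing [0].
Column 2 contains symbols [1, 2, 3, 4] — missing [0].
The missing symbol must appear in both missing sets; intersection = [0].
Therefore the hidden value is 0.

Missing value = 0.


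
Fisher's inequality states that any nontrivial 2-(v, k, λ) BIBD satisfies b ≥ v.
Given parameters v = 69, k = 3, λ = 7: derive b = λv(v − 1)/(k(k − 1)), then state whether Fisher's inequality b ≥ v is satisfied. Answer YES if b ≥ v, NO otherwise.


r = λ(v − 1)/(k − 1) = 7·68/2 = 238.
b = vr/k = 69·238/3 = 5474.
Fisher's inequality: b ≥ v ⇔ 5474 ≥ 69? YES.

YES


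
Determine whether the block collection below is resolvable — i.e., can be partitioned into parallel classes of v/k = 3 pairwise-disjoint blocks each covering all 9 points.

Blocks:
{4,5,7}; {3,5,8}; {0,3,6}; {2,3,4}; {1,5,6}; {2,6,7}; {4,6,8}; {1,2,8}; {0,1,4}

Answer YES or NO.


v = 9, block size k = 3, number of blocks = 9.
For resolvability, blocks must partition into parallel classes of size v/k = 3.
Total blocks must therefore be a multiple of 3: 9 = 3·3 + 0 ⇒ divisible ✓.
Consider block {2,3,4}. The only other block(s) in the collection disjoint from it are {1,5,6} — just 1 block(s). Any parallel class containing {2,3,4} would need 2 other blocks each disjoint from it, so no parallel class of size 3 can contain {2,3,4}.
Since every block must belong to some parallel class in a resolution, the collection cannot be partitioned into parallel classes.
Resolvable? NO.

NO


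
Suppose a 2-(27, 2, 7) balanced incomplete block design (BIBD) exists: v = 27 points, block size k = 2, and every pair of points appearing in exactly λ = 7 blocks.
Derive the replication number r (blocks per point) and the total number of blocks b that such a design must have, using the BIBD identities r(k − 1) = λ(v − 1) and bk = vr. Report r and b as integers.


Any 2-(v, k, λ) BIBD satisfies two necessary conditions:
  (i)  Each point sits in r blocks, and counting incidences through any fixed point gives r(k − 1) = λ(v − 1), so r = λ(v − 1)/(k − 1).
  (ii) Total incidences bk = vr, so b = vr/k.
Step 1: r = λ(v − 1)/(k − 1) = 7·(27 − 1)/(2 − 1) = 7·26/1 = 182/1 = 182.
Step 2: b = vr/k = 27·182/2 = 4914/2 = 2457.
Check integrality: r = 182 ∈ Z ✓, b = 2457 ∈ Z ✓.
(These identities are necessary conditions: they determine r and b for any design with these parameters, but do not by themselves prove that one exists.)

r = 182, b = 2457.


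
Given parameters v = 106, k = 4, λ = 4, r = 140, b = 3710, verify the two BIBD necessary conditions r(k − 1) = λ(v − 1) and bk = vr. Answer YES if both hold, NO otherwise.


Condition (i): r(k − 1) = 140·3 = 420; λ(v − 1) = 4·105 = 420. Match? YES.
Condition (ii): bk = 3710·4 = 14840; vr = 106·140 = 14840. Match? YES.
Both conditions hold? YES.

YES
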